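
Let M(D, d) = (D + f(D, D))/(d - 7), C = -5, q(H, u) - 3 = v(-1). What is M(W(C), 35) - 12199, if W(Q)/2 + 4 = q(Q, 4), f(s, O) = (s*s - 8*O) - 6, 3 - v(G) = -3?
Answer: -85387/7 ≈ -12198.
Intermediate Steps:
v(G) = 6 (v(G) = 3 - 1*(-3) = 3 + 3 = 6)
q(H, u) = 9 (q(H, u) = 3 + 6 = 9)
f(s, O) = -6 + s² - 8*O (f(s, O) = (s² - 8*O) - 6 = -6 + s² - 8*O)
W(Q) = 10 (W(Q) = -8 + 2*9 = -8 + 18 = 10)
M(D, d) = (-6 + D² - 7*D)/(-7 + d) (M(D, d) = (D + (-6 + D² - 8*D))/(d - 7) = (-6 + D² - 7*D)/(-7 + d))
M(W(C), 35) - 12199 = (-6 + 10² - 7*10)/(-7 + 35) - 12199 = (-6 + 100 - 70)/28 - 12199 = (1/28)*24 - 12199 = 6/7 - 12199 = -85387/7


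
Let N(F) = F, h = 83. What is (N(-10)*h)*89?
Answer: -73870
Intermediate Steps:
(N(-10)*h)*89 = -10*83*89 = -830*89 = -73870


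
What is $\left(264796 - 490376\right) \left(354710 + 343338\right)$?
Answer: $-157465667840$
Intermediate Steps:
$\left(264796 - 490376\right) \left(354710 + 343338\right) = \left(-225580\right) 698048 = -157465667840$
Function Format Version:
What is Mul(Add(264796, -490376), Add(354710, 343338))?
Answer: -157465667840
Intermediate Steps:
Mul(Add(264796, -490376), Add(354710, 343338)) = Mul(-225580, 698048) = -157465667840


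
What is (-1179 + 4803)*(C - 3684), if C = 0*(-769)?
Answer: -13350816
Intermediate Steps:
C = 0
(-1179 + 4803)*(C - 3684) = (-1179 + 4803)*(0 - 3684) = 3624*(-3684) = -13350816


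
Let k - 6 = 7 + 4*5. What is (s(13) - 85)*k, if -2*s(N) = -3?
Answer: -5511/2 ≈ -2755.5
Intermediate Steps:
s(N) = 3/2 (s(N) = -½*(-3) = 3/2)
k = 33 (k = 6 + (7 + 4*5) = 6 + (7 + 20) = 6 + 27 = 33)
(s(13) - 85)*k = (3/2 - 85)*33 = -167/2*33 = -5511/2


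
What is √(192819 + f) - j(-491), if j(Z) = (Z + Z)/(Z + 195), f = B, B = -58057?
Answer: -491/148 + √134762 ≈ 363.78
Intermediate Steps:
f = -58057
j(Z) = 2*Z/(195 + Z) (j(Z) = (2*Z)/(195 + Z) = 2*Z/(195 + Z))
√(192819 + f) - j(-491) = √(192819 - 58057) - 2*(-491)/(195 - 491) = √134762 - 2*(-491)/(-296) = √134762 - 2*(-491)*(-1)/296 = √134762 - 1*491/148 = √134762 - 491/148 = -491/148 + √134762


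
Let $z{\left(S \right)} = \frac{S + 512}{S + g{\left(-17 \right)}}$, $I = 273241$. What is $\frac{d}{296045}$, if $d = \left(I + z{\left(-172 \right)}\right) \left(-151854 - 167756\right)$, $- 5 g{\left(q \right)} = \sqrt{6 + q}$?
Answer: $\frac{1086674 \left(- 16073 \sqrt{11} + 13822680 i\right)}{59209 \left(\sqrt{11} - 860 i\right)} \approx -2.9499 \cdot 10^{5} - 0.0082307 i$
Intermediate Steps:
$g{\left(q \right)} = - \frac{\sqrt{6 + q}}{5}$
$z{\left(S \right)} = \frac{512 + S}{S - \frac{i \sqrt{11}}{5}}$ ($z{\left(S \right)} = \frac{S + 512}{S - \frac{\sqrt{6 - 17}}{5}} = \frac{512 + S}{S - \frac{\sqrt{-11}}{5}} = \frac{512 + S}{S - \frac{i \sqrt{11}}{5}}$)
$d = -87330556010 - \frac{543337000}{-860 - i \sqrt{11}}$ ($d = \left(273241 + \frac{5 \left(512 - 172\right)}{5 \left(-172\right) - i \sqrt{11}}\right) \left(-151854 - 167756\right) = \left(273241 + 5 \frac{1}{-860 - i \sqrt{11}} \cdot 340\right) \left(-319610\right) = \left(273241 + \frac{1700}{-860 - i \sqrt{11}}\right) \left(-319610\right) = -87330556010 - \frac{543337000}{-860 - i \sqrt{11}} \approx -8.733 \cdot 10^{10} - 2436.5 i$)
$\frac{d}{296045} = \frac{5433370 \frac{1}{\sqrt{11} - 860 i} \left(- 16073 \sqrt{11} + 13822680 i\right)}{296045} = \frac{5433370 \left(- 16073 \sqrt{11} + 13822680 i\right)}{\sqrt{11} - 860 i} \frac{1}{296045} = \frac{1086674 \left(- 16073 \sqrt{11} + 13822680 i\right)}{59209 \left(\sqrt{11} - 860 i\right)}$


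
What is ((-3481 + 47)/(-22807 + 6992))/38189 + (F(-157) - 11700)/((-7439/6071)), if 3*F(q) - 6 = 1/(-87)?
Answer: 11194893909820053101/1172634179216265 ≈ 9546.8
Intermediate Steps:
F(q) = 521/261 (F(q) = 2 + (⅓)/(-87) = 2 + (⅓)*(-1/87) = 2 - 1/261 = 521/261)
((-3481 + 47)/(-22807 + 6992))/38189 + (F(-157) - 11700)/((-7439/6071)) = ((-3481 + 47)/(-22807 + 6992))/38189 + (521/261 - 11700)/((-7439/6071)) = -3434/(-15815)*(1/38189) - 3053179/(261*((-7439*1/6071))) = -3434*(-1/15815)*(1/38189) - 3053179/(261*(-7439/6071)) = (3434/15815)*(1/38189) - 3053179/261*(-6071/7439) = 3434/603959035 + 18535849709/1941579 = 11194893909820053101/1172634179216265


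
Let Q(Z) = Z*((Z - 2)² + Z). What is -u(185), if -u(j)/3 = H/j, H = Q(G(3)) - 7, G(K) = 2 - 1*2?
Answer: -21/185 ≈ -0.11351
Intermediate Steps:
G(K) = 0 (G(K) = 2 - 2 = 0)
Q(Z) = Z*(Z + (-2 + Z)²) (Q(Z) = Z*((-2 + Z)² + Z) = Z*(Z + (-2 + Z)²))
H = -7 (H = 0*(0 + (-2 + 0)²) - 7 = 0*(0 + (-2)²) - 7 = 0*(0 + 4) - 7 = 0*4 - 7 = 0 - 7 = -7)
u(j) = 21/j (u(j) = -(-21)/j = 21/j)
-u(185) = -21/185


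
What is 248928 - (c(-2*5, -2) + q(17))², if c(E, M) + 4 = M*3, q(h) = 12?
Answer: 248924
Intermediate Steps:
c(E, M) = -4 + 3*M (c(E, M) = -4 + M*3 = -4 + 3*M)
248928 - (c(-2*5, -2) + q(17))² = 248928 - ((-4 + 3*(-2)) + 12)² = 248928 - ((-4 - 6) + 12)² = 248928 - (-10 + 12)² = 248928 - 1*2² = 248928 - 1*4 = 248928 - 4 = 248924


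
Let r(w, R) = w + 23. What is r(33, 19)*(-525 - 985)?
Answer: -84560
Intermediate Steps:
r(w, R) = 23 + w
r(33, 19)*(-525 - 985) = (23 + 33)*(-525 - 985) = 56*(-1510) = -84560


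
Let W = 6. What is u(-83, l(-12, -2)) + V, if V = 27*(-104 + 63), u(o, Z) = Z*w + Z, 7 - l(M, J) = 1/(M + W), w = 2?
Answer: -2171/2 ≈ -1085.5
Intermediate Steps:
l(M, J) = 7 - 1/(6 + M) (l(M, J) = 7 - 1/(M + 6) = 7 - 1/(6 + M))
u(o, Z) = 3*Z (u(o, Z) = Z*2 + Z = 2*Z + Z = 3*Z)
V = -1107 (V = 27*(-41) = -1107)
u(-83, l(-12, -2)) + V = 3*((41 + 7*(-12))/(6 - 12)) - 1107 = 3*((41 - 84)/(-6)) - 1107 = 3*(-⅙*(-43)) - 1107 = 3*(43/6) - 1107 = 43/2 - 1107 = -2171/2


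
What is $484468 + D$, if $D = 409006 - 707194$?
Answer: $186280$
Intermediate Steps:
$D = -298188$ ($D = 409006 - 707194 = -298188$)
$484468 + D = 484468 - 298188 = 186280$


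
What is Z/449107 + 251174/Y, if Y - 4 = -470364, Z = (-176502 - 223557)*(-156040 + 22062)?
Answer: 1145943731074141/9601907660 ≈ 1.1935e+5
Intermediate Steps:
Z = 53599104702 (Z = -400059*(-133978) = 53599104702)
Y = -470360 (Y = 4 - 470364 = -470360)
Z/449107 + 251174/Y = 53599104702/449107 + 251174/(-470360) = 53599104702*(1/449107) + 251174*(-1/470360) = 53599104702/449107 - 11417/21380 = 1145943731074141/9601907660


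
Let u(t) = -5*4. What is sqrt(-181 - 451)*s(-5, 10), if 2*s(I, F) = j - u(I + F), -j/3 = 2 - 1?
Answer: 17*I*sqrt(158) ≈ 213.69*I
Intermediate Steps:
j = -3 (j = -3*(2 - 1) = -3*1 = -3)
u(t) = -20
s(I, F) = 17/2 (s(I, F) = (-3 - 1*(-20))/2 = (-3 + 20)/2 = (1/2)*17 = 17/2)
sqrt(-181 - 451)*s(-5, 10) = sqrt(-181 - 451)*(17/2) = sqrt(-632)*(17/2) = (2*I*sqrt(158))*(17/2) = 17*I*sqrt(158)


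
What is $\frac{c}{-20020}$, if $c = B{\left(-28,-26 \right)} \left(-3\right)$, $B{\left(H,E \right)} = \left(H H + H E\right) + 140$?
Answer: $\frac{177}{715} \approx 0.24755$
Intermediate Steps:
$B{\left(H,E \right)} = 140 + H^{2} + E H$ ($B{\left(H,E \right)} = \left(H^{2} + E H\right) + 140 = 140 + H^{2} + E H$)
$c = -4956$ ($c = \left(140 + \left(-28\right)^{2} - -728\right) \left(-3\right) = \left(140 + 784 + 728\right) \left(-3\right) = 1652 \left(-3\right) = -4956$)
$\frac{c}{-20020} = - \frac{4956}{-20020} = \left(-4956\right) \left(- \frac{1}{20020}\right) = \frac{177}{715}$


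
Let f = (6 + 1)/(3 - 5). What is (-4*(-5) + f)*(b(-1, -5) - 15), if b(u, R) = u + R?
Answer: -693/2 ≈ -346.50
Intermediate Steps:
b(u, R) = R + u
f = -7/2 (f = 7/(-2) = 7*(-1/2) = -7/2 ≈ -3.5000)
(-4*(-5) + f)*(b(-1, -5) - 15) = (-4*(-5) - 7/2)*((-5 - 1) - 15) = (20 - 7/2)*(-6 - 15) = (33/2)*(-21) = -693/2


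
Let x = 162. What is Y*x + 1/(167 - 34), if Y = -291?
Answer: -6269885/133 ≈ -47142.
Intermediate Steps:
Y*x + 1/(167 - 34) = -291*162 + 1/(167 - 34) = -47142 + 1/133 = -6269885/133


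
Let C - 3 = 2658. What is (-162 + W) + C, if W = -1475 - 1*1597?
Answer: -573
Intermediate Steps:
C = 2661 (C = 3 + 2658 = 2661)
W = -3072 (W = -1475 - 1597 = -3072)
(-162 + W) + C = (-162 - 3072) + 2661 = -3234 + 2661 = -573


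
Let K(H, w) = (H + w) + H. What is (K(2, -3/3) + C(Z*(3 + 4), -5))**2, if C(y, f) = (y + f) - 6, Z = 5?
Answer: 729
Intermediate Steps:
K(H, w) = w + 2*H
C(y, f) = -6 + f + y (C(y, f) = (f + y) - 6 = -6 + f + y)
(K(2, -3/3) + C(Z*(3 + 4), -5))**2 = ((-3/3 + 2*2) + (-6 - 5 + 5*(3 + 4)))**2 = ((-3*1/3 + 4) + (-6 - 5 + 5*7))**2 = ((-1 + 4) + (-6 - 5 + 35))**2 = (3 + 24)**2 = 27**2 = 729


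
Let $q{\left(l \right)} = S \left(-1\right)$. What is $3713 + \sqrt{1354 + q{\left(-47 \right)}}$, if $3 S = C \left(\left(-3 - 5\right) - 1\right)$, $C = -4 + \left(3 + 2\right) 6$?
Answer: $3713 + 2 \sqrt{358} \approx 3750.8$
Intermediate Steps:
$C = 26$ ($C = -4 + 5 \cdot 6 = -4 + 30 = 26$)
$S = -78$ ($S = \frac{26 \left(\left(-3 - 5\right) - 1\right)}{3} = \frac{26 \left(-8 - 1\right)}{3} = \frac{26 \left(-9\right)}{3} = \frac{1}{3} \left(-234\right) = -78$)
$q{\left(l \right)} = 78$ ($q{\left(l \right)} = \left(-78\right) \left(-1\right) = 78$)
$3713 + \sqrt{1354 + q{\left(-47 \right)}} = 3713 + \sqrt{1354 + 78} = 3713 + \sqrt{1432} = 3713 + 2 \sqrt{358}$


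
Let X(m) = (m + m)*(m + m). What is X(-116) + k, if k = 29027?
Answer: 82851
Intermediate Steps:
X(m) = 4*m² (X(m) = (2*m)*(2*m) = 4*m²)
X(-116) + k = 4*(-116)² + 29027 = 4*13456 + 29027 = 53824 + 29027 = 82851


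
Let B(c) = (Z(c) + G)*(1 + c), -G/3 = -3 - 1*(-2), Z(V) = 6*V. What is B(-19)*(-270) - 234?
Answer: -539694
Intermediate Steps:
G = 3 (G = -3*(-3 - 1*(-2)) = -3*(-3 + 2) = -3*(-1) = 3)
B(c) = (1 + c)*(3 + 6*c) (B(c) = (6*c + 3)*(1 + c) = (3 + 6*c)*(1 + c) = (1 + c)*(3 + 6*c))
B(-19)*(-270) - 234 = (3 + 6*(-19)² + 9*(-19))*(-270) - 234 = (3 + 6*361 - 171)*(-270) - 234 = (3 + 2166 - 171)*(-270) - 234 = 1998*(-270) - 234 = -539460 - 234 = -539694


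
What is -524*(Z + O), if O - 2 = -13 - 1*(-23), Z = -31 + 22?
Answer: -1572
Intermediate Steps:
Z = -9
O = 12 (O = 2 + (-13 - 1*(-23)) = 2 + (-13 + 23) = 2 + 10 = 12)
-524*(Z + O) = -524*(-9 + 12) = -524*3 = -1572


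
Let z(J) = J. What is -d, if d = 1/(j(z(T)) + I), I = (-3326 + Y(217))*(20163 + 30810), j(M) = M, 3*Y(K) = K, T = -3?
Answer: 1/165849154 ≈ 6.0296e-9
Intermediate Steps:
Y(K) = K/3
I = -165849151 (I = (-3326 + (⅓)*217)*(20163 + 30810) = (-3326 + 217/3)*50973 = -9761/3*50973 = -165849151)
d = -1/165849154 (d = 1/(-3 - 165849151) = 1/(-165849154) = -1/165849154 ≈ -6.0296e-9)
-d = -1*(-1/165849154) = 1/165849154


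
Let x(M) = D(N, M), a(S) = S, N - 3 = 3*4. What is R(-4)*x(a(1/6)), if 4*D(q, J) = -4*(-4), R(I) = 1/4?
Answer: 1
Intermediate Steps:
R(I) = ¼
N = 15 (N = 3 + 3*4 = 3 + 12 = 15)
D(q, J) = 4 (D(q, J) = (-4*(-4))/4 = (¼)*16 = 4)
x(M) = 4
R(-4)*x(a(1/6)) = (¼)*4 = 1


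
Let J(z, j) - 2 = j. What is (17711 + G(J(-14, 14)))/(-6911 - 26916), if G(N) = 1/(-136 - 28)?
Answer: -2904603/5547628 ≈ -0.52358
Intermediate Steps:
J(z, j) = 2 + j
G(N) = -1/164 (G(N) = 1/(-164) = -1/164)
(17711 + G(J(-14, 14)))/(-6911 - 26916) = (17711 - 1/164)/(-6911 - 26916) = (2904603/164)/(-33827) = (2904603/164)*(-1/33827) = -2904603/5547628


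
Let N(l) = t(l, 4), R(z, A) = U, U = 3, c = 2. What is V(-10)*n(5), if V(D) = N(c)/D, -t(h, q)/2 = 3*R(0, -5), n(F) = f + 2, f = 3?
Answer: 9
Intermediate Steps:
n(F) = 5 (n(F) = 3 + 2 = 5)
R(z, A) = 3
t(h, q) = -18 (t(h, q) = -6*3 = -2*9 = -18)
N(l) = -18
V(D) = -18/D
V(-10)*n(5) = -18/(-10)*5 = -18*(-⅒)*5 = (9/5)*5 = 9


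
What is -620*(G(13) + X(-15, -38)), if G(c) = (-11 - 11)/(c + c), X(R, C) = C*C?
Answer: -11631820/13 ≈ -8.9476e+5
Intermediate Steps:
X(R, C) = C**2
G(c) = -11/c (G(c) = -22*1/(2*c) = -11/c)
-620*(G(13) + X(-15, -38)) = -620*(-11/13 + (-38)**2) = -620*(-11*1/13 + 1444) = -620*(-11/13 + 1444) = -620*18761/13 = -11631820/13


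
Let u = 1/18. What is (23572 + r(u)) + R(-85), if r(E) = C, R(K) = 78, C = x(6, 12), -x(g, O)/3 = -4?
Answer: 23662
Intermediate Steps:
x(g, O) = 12 (x(g, O) = -3*(-4) = 12)
C = 12
u = 1/18 ≈ 0.055556
r(E) = 12
(23572 + r(u)) + R(-85) = (23572 + 12) + 78 = 23584 + 78 = 23662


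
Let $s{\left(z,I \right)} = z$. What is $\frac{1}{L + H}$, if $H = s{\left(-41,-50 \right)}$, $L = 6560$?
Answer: $\frac{1}{6519} \approx 0.0001534$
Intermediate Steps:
$H = -41$
$\frac{1}{L + H} = \frac{1}{6560 - 41} = \frac{1}{6519}$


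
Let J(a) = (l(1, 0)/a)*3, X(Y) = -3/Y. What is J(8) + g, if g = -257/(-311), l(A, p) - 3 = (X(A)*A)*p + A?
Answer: 1447/622 ≈ 2.3264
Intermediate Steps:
l(A, p) = 3 + A - 3*p (l(A, p) = 3 + (((-3/A)*A)*p + A) = 3 + (-3*p + A) = 3 + (A - 3*p) = 3 + A - 3*p)
J(a) = 12/a (J(a) = ((3 + 1 - 3*0)/a)*3 = ((3 + 1 + 0)/a)*3 = (4/a)*3 = 12/a)
g = 257/311 (g = -257*(-1/311) = 257/311 ≈ 0.82637)
J(8) + g = 12/8 + 257/311 = 12*(1/8) + 257/311 = 3/2 + 257/311 = 1447/622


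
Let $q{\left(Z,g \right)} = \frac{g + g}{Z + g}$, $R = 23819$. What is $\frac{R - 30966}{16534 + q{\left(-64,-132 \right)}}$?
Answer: $- \frac{350203}{810232} \approx -0.43223$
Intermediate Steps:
$q{\left(Z,g \right)} = \frac{2 g}{Z + g}$
$\frac{R - 30966}{16534 + q{\left(-64,-132 \right)}} = \frac{23819 - 30966}{16534 + 2 \left(-132\right) \frac{1}{-64 - 132}} = - \frac{7147}{16534 + 2 \left(-132\right) \frac{1}{-196}} = - \frac{7147}{16534 + 2 \left(-132\right) \left(- \frac{1}{196}\right)} = - \frac{7147}{16534 + \frac{66}{49}} = - \frac{7147}{\frac{810232}{49}} = \left(-7147\right) \frac{49}{810232} = - \frac{350203}{810232}$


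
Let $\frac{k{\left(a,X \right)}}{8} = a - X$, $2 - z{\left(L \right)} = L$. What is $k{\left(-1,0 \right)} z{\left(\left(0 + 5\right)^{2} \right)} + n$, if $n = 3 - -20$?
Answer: $207$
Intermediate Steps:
$z{\left(L \right)} = 2 - L$
$k{\left(a,X \right)} = - 8 X + 8 a$ ($k{\left(a,X \right)} = 8 \left(a - X\right) = - 8 X + 8 a$)
$n = 23$ ($n = 3 + 20 = 23$)
$k{\left(-1,0 \right)} z{\left(\left(0 + 5\right)^{2} \right)} + n = \left(\left(-8\right) 0 + 8 \left(-1\right)\right) \left(2 - \left(0 + 5\right)^{2}\right) + 23 = \left(0 - 8\right) \left(2 - 5^{2}\right) + 23 = - 8 \left(2 - 25\right) + 23 = \left(-8\right) \left(-23\right) + 23 = 184 + 23 = 207$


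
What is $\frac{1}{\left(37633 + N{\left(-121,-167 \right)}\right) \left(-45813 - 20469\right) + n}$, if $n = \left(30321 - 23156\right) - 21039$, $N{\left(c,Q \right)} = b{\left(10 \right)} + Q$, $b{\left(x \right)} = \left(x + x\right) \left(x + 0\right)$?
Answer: $- \frac{1}{2496591686} \approx -4.0055 \cdot 10^{-10}$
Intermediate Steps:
$b{\left(x \right)} = 2 x^{2}$ ($b{\left(x \right)} = 2 x x = 2 x^{2}$)
$N{\left(c,Q \right)} = 200 + Q$ ($N{\left(c,Q \right)} = 2 \cdot 10^{2} + Q = 2 \cdot 100 + Q = 200 + Q$)
$n = -13874$ ($n = 7165 - 21039 = -13874$)
$\frac{1}{\left(37633 + N{\left(-121,-167 \right)}\right) \left(-45813 - 20469\right) + n} = \frac{1}{\left(37633 + \left(200 - 167\right)\right) \left(-45813 - 20469\right) - 13874} = \frac{1}{\left(37633 + 33\right) \left(-66282\right) - 13874} = \frac{1}{37666 \left(-66282\right) - 13874} = \frac{1}{-2496577812 - 13874} = \frac{1}{-2496591686} = - \frac{1}{2496591686}$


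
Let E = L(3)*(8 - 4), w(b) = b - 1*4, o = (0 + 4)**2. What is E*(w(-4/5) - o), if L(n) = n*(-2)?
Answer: 2496/5 ≈ 499.20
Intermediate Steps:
o = 16 (o = 4**2 = 16)
w(b) = -4 + b (w(b) = b - 4 = -4 + b)
L(n) = -2*n
E = -24 (E = (-2*3)*(8 - 4) = -6*4 = -24)
E*(w(-4/5) - o) = -24*((-4 - 4/5) - 1*16) = -24*((-4 - 4*1/5) - 16) = -24*((-4 - 4/5) - 16) = -24*(-24/5 - 16) = -24*(-104/5) = 2496/5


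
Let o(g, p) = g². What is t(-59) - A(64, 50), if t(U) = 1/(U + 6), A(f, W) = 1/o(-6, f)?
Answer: -89/1908 ≈ -0.046646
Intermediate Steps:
A(f, W) = 1/36 (A(f, W) = 1/((-6)²) = 1/36)
t(U) = 1/(6 + U)
t(-59) - A(64, 50) = 1/(6 - 59) - 1*1/36 = 1/(-53) - 1/36 = -1/53 - 1/36 = -89/1908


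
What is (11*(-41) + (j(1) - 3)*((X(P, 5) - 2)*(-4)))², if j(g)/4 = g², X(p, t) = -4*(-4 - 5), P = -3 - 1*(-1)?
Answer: 344569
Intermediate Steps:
P = -2 (P = -3 + 1 = -2)
X(p, t) = 36 (X(p, t) = -4*(-9) = 36)
j(g) = 4*g²
(11*(-41) + (j(1) - 3)*((X(P, 5) - 2)*(-4)))² = (11*(-41) + (4*1² - 3)*((36 - 2)*(-4)))² = (-451 + (4*1 - 3)*(34*(-4)))² = (-451 + (4 - 3)*(-136))² = (-451 + 1*(-136))² = (-451 - 136)² = (-587)² = 344569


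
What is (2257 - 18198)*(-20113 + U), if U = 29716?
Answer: -153081423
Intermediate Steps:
(2257 - 18198)*(-20113 + U) = (2257 - 18198)*(-20113 + 29716) = -15941*9603 = -153081423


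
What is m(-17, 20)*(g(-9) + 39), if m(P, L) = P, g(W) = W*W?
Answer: -2040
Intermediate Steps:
g(W) = W²
m(-17, 20)*(g(-9) + 39) = -17*((-9)² + 39) = -17*(81 + 39) = -17*120 = -2040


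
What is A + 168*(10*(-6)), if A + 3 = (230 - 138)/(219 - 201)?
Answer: -90701/9 ≈ -10078.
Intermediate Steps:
A = 19/9 (A = -3 + (230 - 138)/(219 - 201) = -3 + 92/18 = -3 + 92*(1/18) = -3 + 46/9 = 19/9 ≈ 2.1111)
A + 168*(10*(-6)) = 19/9 + 168*(10*(-6)) = 19/9 + 168*(-60) = 19/9 - 10080 = -90701/9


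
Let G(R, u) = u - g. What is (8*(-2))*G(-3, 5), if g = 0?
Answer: -80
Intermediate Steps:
G(R, u) = u (G(R, u) = u - 1*0 = u + 0 = u)
(8*(-2))*G(-3, 5) = (8*(-2))*5 = -16*5 = -80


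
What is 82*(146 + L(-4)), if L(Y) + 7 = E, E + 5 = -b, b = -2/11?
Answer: 121032/11 ≈ 11003.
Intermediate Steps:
b = -2/11 (b = -2*1/11 = -2/11 ≈ -0.18182)
E = -53/11 (E = -5 - 1*(-2/11) = -5 + 2/11 = -53/11 ≈ -4.8182)
L(Y) = -130/11 (L(Y) = -7 - 53/11 = -130/11)
82*(146 + L(-4)) = 82*(146 - 130/11) = 82*(1476/11) = 121032/11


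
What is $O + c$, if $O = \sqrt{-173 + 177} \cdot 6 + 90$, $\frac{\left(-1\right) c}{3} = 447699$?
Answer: $-1342995$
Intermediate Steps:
$c = -1343097$ ($c = \left(-3\right) 447699 = -1343097$)
$O = 102$ ($O = \sqrt{4} \cdot 6 + 90 = 2 \cdot 6 + 90 = 12 + 90 = 102$)
$O + c = 102 - 1343097 = -1342995$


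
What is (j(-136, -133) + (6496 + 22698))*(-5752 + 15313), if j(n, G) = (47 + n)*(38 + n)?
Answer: 362514876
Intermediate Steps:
j(n, G) = (38 + n)*(47 + n)
(j(-136, -133) + (6496 + 22698))*(-5752 + 15313) = ((1786 + (-136)² + 85*(-136)) + (6496 + 22698))*(-5752 + 15313) = ((1786 + 18496 - 11560) + 29194)*9561 = (8722 + 29194)*9561 = 37916*9561 = 362514876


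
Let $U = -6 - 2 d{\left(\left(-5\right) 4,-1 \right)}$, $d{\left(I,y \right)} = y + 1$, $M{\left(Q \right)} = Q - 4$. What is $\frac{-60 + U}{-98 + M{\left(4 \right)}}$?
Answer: $\frac{33}{49} \approx 0.67347$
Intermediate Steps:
$M{\left(Q \right)} = -4 + Q$ ($M{\left(Q \right)} = Q - 4 = -4 + Q$)
$d{\left(I,y \right)} = 1 + y$
$U = -6$ ($U = -6 - 2 \left(1 - 1\right) = -6 - 0 = -6 + 0 = -6$)
$\frac{-60 + U}{-98 + M{\left(4 \right)}} = \frac{-60 - 6}{-98 + \left(-4 + 4\right)} = \frac{1}{-98 + 0} \left(-66\right) = \frac{1}{-98} \left(-66\right) = \left(- \frac{1}{98}\right) \left(-66\right) = \frac{33}{49}$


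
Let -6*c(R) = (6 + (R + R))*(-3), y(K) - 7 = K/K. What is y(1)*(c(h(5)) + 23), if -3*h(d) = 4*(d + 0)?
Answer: 464/3 ≈ 154.67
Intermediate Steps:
h(d) = -4*d/3 (h(d) = -4*(d + 0)/3 = -4*d/3)
y(K) = 8 (y(K) = 7 + K/K = 7 + 1 = 8)
c(R) = 3 + R (c(R) = -(6 + (R + R))*(-3)/6 = -(6 + 2*R)*(-3)/6 = -(-18 - 6*R)/6 = 3 + R)
y(1)*(c(h(5)) + 23) = 8*((3 - 4/3*5) + 23) = 8*((3 - 20/3) + 23) = 8*(-11/3 + 23) = 8*(58/3) = 464/3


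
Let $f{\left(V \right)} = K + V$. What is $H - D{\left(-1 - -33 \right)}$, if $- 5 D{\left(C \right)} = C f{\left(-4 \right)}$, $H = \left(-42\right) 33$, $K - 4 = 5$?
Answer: $-1354$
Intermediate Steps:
$K = 9$ ($K = 4 + 5 = 9$)
$H = -1386$
$f{\left(V \right)} = 9 + V$
$D{\left(C \right)} = - C$ ($D{\left(C \right)} = - \frac{C \left(9 - 4\right)}{5} = - \frac{C 5}{5} = - \frac{5 C}{5} = - C$)
$H - D{\left(-1 - -33 \right)} = -1386 - - (-1 - -33) = -1386 - - (-1 + 33) = -1386 - \left(-1\right) 32 = -1386 - -32 = -1386 + 32 = -1354$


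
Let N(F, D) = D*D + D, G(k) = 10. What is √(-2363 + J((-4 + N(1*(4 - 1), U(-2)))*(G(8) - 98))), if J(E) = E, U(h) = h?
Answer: 27*I*√3 ≈ 46.765*I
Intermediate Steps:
N(F, D) = D + D² (N(F, D) = D² + D = D + D²)
√(-2363 + J((-4 + N(1*(4 - 1), U(-2)))*(G(8) - 98))) = √(-2363 + (-4 - 2*(1 - 2))*(10 - 98)) = √(-2363 + (-4 - 2*(-1))*(-88)) = √(-2363 + (-4 + 2)*(-88)) = √(-2363 - 2*(-88)) = √(-2363 + 176) = √(-2187) = 27*I*√3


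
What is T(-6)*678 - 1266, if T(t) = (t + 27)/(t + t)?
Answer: -4905/2 ≈ -2452.5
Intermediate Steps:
T(t) = (27 + t)/(2*t) (T(t) = (27 + t)/((2*t)) = (27 + t)*(1/(2*t)) = (27 + t)/(2*t))
T(-6)*678 - 1266 = ((1/2)*(27 - 6)/(-6))*678 - 1266 = ((1/2)*(-1/6)*21)*678 - 1266 = -7/4*678 - 1266 = -2373/2 - 1266 = -4905/2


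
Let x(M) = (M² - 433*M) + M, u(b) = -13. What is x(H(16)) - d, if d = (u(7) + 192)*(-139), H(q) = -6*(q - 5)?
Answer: 57749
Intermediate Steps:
H(q) = 30 - 6*q (H(q) = -6*(-5 + q) = 30 - 6*q)
x(M) = M² - 432*M
d = -24881 (d = (-13 + 192)*(-139) = 179*(-139) = -24881)
x(H(16)) - d = (30 - 6*16)*(-432 + (30 - 6*16)) - 1*(-24881) = (30 - 96)*(-432 + (30 - 96)) + 24881 = -66*(-432 - 66) + 24881 = -66*(-498) + 24881 = 32868 + 24881 = 57749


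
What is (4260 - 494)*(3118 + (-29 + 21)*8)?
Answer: 11501364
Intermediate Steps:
(4260 - 494)*(3118 + (-29 + 21)*8) = 3766*(3118 - 8*8) = 3766*(3118 - 64) = 3766*3054 = 11501364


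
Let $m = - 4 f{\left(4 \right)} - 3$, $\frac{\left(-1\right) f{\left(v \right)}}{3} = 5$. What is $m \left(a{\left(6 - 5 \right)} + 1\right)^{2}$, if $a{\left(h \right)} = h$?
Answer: $228$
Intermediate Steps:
$f{\left(v \right)} = -15$ ($f{\left(v \right)} = \left(-3\right) 5 = -15$)
$m = 57$ ($m = \left(-4\right) \left(-15\right) - 3 = 60 - 3 = 57$)
$m \left(a{\left(6 - 5 \right)} + 1\right)^{2} = 57 \left(\left(6 - 5\right) + 1\right)^{2} = 57 \left(1 + 1\right)^{2} = 57 \cdot 2^{2} = 57 \cdot 4 = 228$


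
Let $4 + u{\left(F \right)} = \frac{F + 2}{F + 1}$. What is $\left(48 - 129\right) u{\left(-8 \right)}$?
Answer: $\frac{1782}{7} \approx 254.57$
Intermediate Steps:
$u{\left(F \right)} = -4 + \frac{2 + F}{1 + F}$ ($u{\left(F \right)} = -4 + \frac{F + 2}{F + 1} = -4 + \frac{2 + F}{1 + F}$)
$\left(48 - 129\right) u{\left(-8 \right)} = \left(48 - 129\right) \frac{-2 - -24}{1 - 8} = - 81 \frac{-2 + 24}{-7} = - 81 \left(\left(- \frac{1}{7}\right) 22\right) = \left(-81\right) \left(- \frac{22}{7}\right) = \frac{1782}{7}$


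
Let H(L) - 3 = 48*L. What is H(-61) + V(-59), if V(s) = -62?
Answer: -2987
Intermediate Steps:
H(L) = 3 + 48*L
H(-61) + V(-59) = (3 + 48*(-61)) - 62 = (3 - 2928) - 62 = -2925 - 62 = -2987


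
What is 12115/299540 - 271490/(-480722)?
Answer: 8714606163/14399546788 ≈ 0.60520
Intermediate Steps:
12115/299540 - 271490/(-480722) = 12115*(1/299540) - 271490*(-1/480722) = 2423/59908 + 135745/240361 = 8714606163/14399546788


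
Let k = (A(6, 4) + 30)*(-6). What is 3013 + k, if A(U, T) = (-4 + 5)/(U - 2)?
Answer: 5663/2 ≈ 2831.5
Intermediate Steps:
A(U, T) = 1/(-2 + U)
k = -363/2 (k = (1/(-2 + 6) + 30)*(-6) = (1/4 + 30)*(-6) = (¼ + 30)*(-6) = (121/4)*(-6) = -363/2 ≈ -181.50)
3013 + k = 3013 - 363/2 = 5663/2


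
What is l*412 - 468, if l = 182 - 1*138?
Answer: 17660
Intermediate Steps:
l = 44 (l = 182 - 138 = 44)
l*412 - 468 = 44*412 - 468 = 18128 - 468 = 17660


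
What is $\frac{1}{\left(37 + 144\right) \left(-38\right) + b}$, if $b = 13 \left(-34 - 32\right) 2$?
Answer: $- \frac{1}{8594} \approx -0.00011636$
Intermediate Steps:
$b = -1716$ ($b = 13 \left(-66\right) 2 = \left(-858\right) 2 = -1716$)
$\frac{1}{\left(37 + 144\right) \left(-38\right) + b} = \frac{1}{\left(37 + 144\right) \left(-38\right) - 1716} = \frac{1}{181 \left(-38\right) - 1716} = \frac{1}{-6878 - 1716} = \frac{1}{-8594} = - \frac{1}{8594}$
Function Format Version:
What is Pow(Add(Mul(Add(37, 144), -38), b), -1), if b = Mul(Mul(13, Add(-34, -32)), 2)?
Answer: Rational(-1, 8594) ≈ -0.00011636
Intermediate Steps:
b = -1716 (b = Mul(Mul(13, -66), 2) = Mul(-858, 2) = -1716)
Pow(Add(Mul(Add(37, 144), -38), b), -1) = Pow(Add(Mul(Add(37, 144), -38), -1716), -1) = Pow(Add(Mul(181, -38), -1716), -1) = Pow(Add(-6878, -1716), -1) = Pow(-8594, -1) = Rational(-1, 8594)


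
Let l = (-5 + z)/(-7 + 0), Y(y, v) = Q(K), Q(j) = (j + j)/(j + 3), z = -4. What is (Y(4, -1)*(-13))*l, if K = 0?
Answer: 0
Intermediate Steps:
Q(j) = 2*j/(3 + j) (Q(j) = (2*j)/(3 + j) = 2*j/(3 + j))
Y(y, v) = 0 (Y(y, v) = 2*0/(3 + 0) = 2*0/3 = 2*0*(⅓) = 0)
l = 9/7 (l = (-5 - 4)/(-7 + 0) = -9/(-7) = -9*(-⅐) = 9/7 ≈ 1.2857)
(Y(4, -1)*(-13))*l = (0*(-13))*(9/7) = 0*(9/7) = 0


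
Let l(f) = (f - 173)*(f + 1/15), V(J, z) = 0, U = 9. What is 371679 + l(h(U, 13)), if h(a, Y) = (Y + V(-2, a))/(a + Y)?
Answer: 2697566459/7260 ≈ 3.7157e+5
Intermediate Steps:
h(a, Y) = Y/(Y + a) (h(a, Y) = (Y + 0)/(a + Y) = Y/(Y + a))
l(f) = (-173 + f)*(1/15 + f) (l(f) = (-173 + f)*(f + 1/15) = (-173 + f)*(1/15 + f))
371679 + l(h(U, 13)) = 371679 + (-173/15 + (13/(13 + 9))**2 - 33722/(15*(13 + 9))) = 371679 + (-173/15 + (13/22)**2 - 33722/(15*22)) = 371679 + (-173/15 + (13*(1/22))**2 - 33722/(15*22)) = 371679 + (-173/15 + (13/22)**2 - 2594/15*13/22) = 371679 + (-173/15 + 169/484 - 16861/165) = 371679 - 823081/7260 = 2697566459/7260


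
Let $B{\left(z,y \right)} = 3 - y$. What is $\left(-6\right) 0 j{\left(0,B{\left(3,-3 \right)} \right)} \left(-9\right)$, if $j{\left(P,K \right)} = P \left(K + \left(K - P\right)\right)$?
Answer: $0$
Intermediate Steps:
$j{\left(P,K \right)} = P \left(- P + 2 K\right)$
$\left(-6\right) 0 j{\left(0,B{\left(3,-3 \right)} \right)} \left(-9\right) = \left(-6\right) 0 \cdot 0 \left(\left(-1\right) 0 + 2 \left(3 - -3\right)\right) \left(-9\right) = 0 \cdot 0 \left(0 + 2 \left(3 + 3\right)\right) \left(-9\right) = 0 \cdot 0 \left(0 + 2 \cdot 6\right) \left(-9\right) = 0 \cdot 0 \left(0 + 12\right) \left(-9\right) = 0 \cdot 0 \cdot 12 \left(-9\right) = 0 \cdot 0 \left(-9\right) = 0 \left(-9\right) = 0$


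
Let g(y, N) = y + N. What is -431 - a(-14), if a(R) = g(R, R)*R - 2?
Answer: -821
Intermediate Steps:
g(y, N) = N + y
a(R) = -2 + 2*R² (a(R) = (R + R)*R - 2 = (2*R)*R - 2 = 2*R² - 2 = -2 + 2*R²)
-431 - a(-14) = -431 - (-2 + 2*(-14)²) = -431 - (-2 + 2*196) = -431 - (-2 + 392) = -431 - 1*390 = -431 - 390 = -821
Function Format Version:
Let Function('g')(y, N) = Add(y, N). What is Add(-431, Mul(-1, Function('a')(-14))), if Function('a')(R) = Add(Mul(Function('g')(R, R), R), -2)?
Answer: -821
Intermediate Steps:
Function('g')(y, N) = Add(N, y)
Function('a')(R) = Add(-2, Mul(2, Pow(R, 2))) (Function('a')(R) = Add(Mul(Add(R, R), R), -2) = Add(Mul(Mul(2, R), R), -2) = Add(Mul(2, Pow(R, 2)), -2) = Add(-2, Mul(2, Pow(R, 2))))
Add(-431, Mul(-1, Function('a')(-14))) = Add(-431, Mul(-1, Add(-2, Mul(2, Pow(-14, 2))))) = Add(-431, Mul(-1, Add(-2, Mul(2, 196)))) = Add(-431, Mul(-1, Add(-2, 392))) = Add(-431, Mul(-1, 390)) = Add(-431, -390) = -821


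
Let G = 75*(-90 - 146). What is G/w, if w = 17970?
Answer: -590/599 ≈ -0.98497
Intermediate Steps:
G = -17700 (G = 75*(-236) = -17700)
G/w = -17700/17970 = -17700*1/17970 = -590/599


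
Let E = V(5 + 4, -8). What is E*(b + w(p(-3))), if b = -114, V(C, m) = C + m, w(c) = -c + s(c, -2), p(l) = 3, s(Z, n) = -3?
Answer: -120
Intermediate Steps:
w(c) = -3 - c (w(c) = -c - 3 = -3 - c)
E = 1 (E = (5 + 4) - 8 = 9 - 8 = 1)
E*(b + w(p(-3))) = 1*(-114 + (-3 - 1*3)) = 1*(-114 + (-3 - 3)) = 1*(-114 - 6) = 1*(-120) = -120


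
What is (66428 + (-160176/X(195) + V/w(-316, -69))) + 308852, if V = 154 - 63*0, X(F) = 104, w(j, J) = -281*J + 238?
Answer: 95360097488/255151 ≈ 3.7374e+5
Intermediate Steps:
w(j, J) = 238 - 281*J
V = 154 (V = 154 + 0 = 154)
(66428 + (-160176/X(195) + V/w(-316, -69))) + 308852 = (66428 + (-160176/104 + 154/(238 - 281*(-69)))) + 308852 = (66428 + (-160176*1/104 + 154/(238 + 19389))) + 308852 = (66428 + (-20022/13 + 154/19627)) + 308852 = (66428 - 392969792/255151) + 308852 = 16556200836/255151 + 308852 = 95360097488/255151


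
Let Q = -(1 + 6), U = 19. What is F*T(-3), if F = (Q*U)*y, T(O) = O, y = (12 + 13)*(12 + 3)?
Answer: 149625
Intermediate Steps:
Q = -7 (Q = -1*7 = -7)
y = 375 (y = 25*15 = 375)
F = -49875 (F = -7*19*375 = -133*375 = -49875)
F*T(-3) = -49875*(-3) = 149625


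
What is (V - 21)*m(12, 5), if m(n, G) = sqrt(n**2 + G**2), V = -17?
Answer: -494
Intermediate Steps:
m(n, G) = sqrt(G**2 + n**2)
(V - 21)*m(12, 5) = (-17 - 21)*sqrt(5**2 + 12**2) = -38*sqrt(25 + 144) = -38*sqrt(169) = -38*13 = -494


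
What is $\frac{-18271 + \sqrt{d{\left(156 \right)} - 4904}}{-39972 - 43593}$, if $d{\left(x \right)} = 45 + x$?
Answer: $\frac{18271}{83565} - \frac{i \sqrt{4703}}{83565} \approx 0.21864 - 0.00082066 i$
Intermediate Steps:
$\frac{-18271 + \sqrt{d{\left(156 \right)} - 4904}}{-39972 - 43593} = \frac{-18271 + \sqrt{\left(45 + 156\right) - 4904}}{-39972 - 43593} = \frac{-18271 + \sqrt{201 - 4904}}{-83565} = \left(-18271 + \sqrt{-4703}\right) \left(- \frac{1}{83565}\right) = \left(-18271 + i \sqrt{4703}\right) \left(- \frac{1}{83565}\right) = \frac{18271}{83565} - \frac{i \sqrt{4703}}{83565}$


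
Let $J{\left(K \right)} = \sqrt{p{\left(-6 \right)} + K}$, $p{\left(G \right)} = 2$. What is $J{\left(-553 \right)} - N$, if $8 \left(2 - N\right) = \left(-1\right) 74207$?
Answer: $- \frac{74223}{8} + i \sqrt{551} \approx -9277.9 + 23.473 i$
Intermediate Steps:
$N = \frac{74223}{8}$ ($N = 2 - \frac{\left(-1\right) 74207}{8} = 2 - - \frac{74207}{8} = 2 + \frac{74207}{8} = \frac{74223}{8} \approx 9277.9$)
$J{\left(K \right)} = \sqrt{2 + K}$
$J{\left(-553 \right)} - N = \sqrt{2 - 553} - \frac{74223}{8} = \sqrt{-551} - \frac{74223}{8} = i \sqrt{551} - \frac{74223}{8} = - \frac{74223}{8} + i \sqrt{551}$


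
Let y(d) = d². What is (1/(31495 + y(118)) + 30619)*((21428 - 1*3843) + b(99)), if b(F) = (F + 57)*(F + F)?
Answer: 67410643079226/45419 ≈ 1.4842e+9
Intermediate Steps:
b(F) = 2*F*(57 + F) (b(F) = (57 + F)*(2*F) = 2*F*(57 + F))
(1/(31495 + y(118)) + 30619)*((21428 - 1*3843) + b(99)) = (1/(31495 + 118²) + 30619)*((21428 - 1*3843) + 2*99*(57 + 99)) = (1/(31495 + 13924) + 30619)*((21428 - 3843) + 2*99*156) = (1/45419 + 30619)*(17585 + 30888) = (1/45419 + 30619)*48473 = (1390684362/45419)*48473 = 67410643079226/45419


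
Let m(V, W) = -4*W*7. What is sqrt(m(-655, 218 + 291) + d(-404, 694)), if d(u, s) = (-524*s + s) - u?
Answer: 7*I*sqrt(7690) ≈ 613.85*I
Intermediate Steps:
m(V, W) = -28*W
d(u, s) = -u - 523*s (d(u, s) = -523*s - u = -u - 523*s)
sqrt(m(-655, 218 + 291) + d(-404, 694)) = sqrt(-28*(218 + 291) + (-1*(-404) - 523*694)) = sqrt(-28*509 + (404 - 362962)) = sqrt(-14252 - 362558) = sqrt(-376810) = 7*I*sqrt(7690)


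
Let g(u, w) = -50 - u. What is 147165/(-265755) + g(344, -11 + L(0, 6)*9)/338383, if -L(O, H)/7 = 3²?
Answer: -3326856111/5995131611 ≈ -0.55493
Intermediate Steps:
L(O, H) = -63 (L(O, H) = -7*3² = -7*9 = -63)
147165/(-265755) + g(344, -11 + L(0, 6)*9)/338383 = 147165/(-265755) + (-50 - 1*344)/338383 = 147165*(-1/265755) + (-50 - 344)*(1/338383) = -9811/17717 - 394*1/338383 = -9811/17717 - 394/338383 = -3326856111/5995131611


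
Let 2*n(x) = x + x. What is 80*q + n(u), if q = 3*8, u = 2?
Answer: 1922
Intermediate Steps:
n(x) = x (n(x) = (x + x)/2 = (2*x)/2 = x)
q = 24
80*q + n(u) = 80*24 + 2 = 1920 + 2 = 1922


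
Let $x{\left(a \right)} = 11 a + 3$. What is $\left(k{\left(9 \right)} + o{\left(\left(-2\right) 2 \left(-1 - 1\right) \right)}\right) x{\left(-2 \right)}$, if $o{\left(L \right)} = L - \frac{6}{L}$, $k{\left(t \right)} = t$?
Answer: $- \frac{1235}{4} \approx -308.75$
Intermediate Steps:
$x{\left(a \right)} = 3 + 11 a$
$o{\left(L \right)} = L - \frac{6}{L}$
$\left(k{\left(9 \right)} + o{\left(\left(-2\right) 2 \left(-1 - 1\right) \right)}\right) x{\left(-2 \right)} = \left(9 - \left(6 \left(- \frac{1}{4 \left(-1 - 1\right)}\right) - \left(-2\right) 2 \left(-1 - 1\right)\right)\right) \left(3 + 11 \left(-2\right)\right) = \left(9 - \left(-8 + \frac{6}{\left(-4\right) \left(-2\right)}\right)\right) \left(3 - 22\right) = \left(9 + \left(8 - \frac{6}{8}\right)\right) \left(-19\right) = \left(9 + \left(8 - \frac{3}{4}\right)\right) \left(-19\right) = \left(9 + \frac{29}{4}\right) \left(-19\right) = \frac{65}{4} \left(-19\right) = - \frac{1235}{4}$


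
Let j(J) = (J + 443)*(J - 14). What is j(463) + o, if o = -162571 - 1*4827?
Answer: 239396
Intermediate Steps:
o = -167398 (o = -162571 - 4827 = -167398)
j(J) = (-14 + J)*(443 + J) (j(J) = (443 + J)*(-14 + J) = (-14 + J)*(443 + J))
j(463) + o = (-6202 + 463² + 429*463) - 167398 = (-6202 + 214369 + 198627) - 167398 = 406794 - 167398 = 239396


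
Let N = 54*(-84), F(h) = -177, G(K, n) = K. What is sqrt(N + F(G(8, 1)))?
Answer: I*sqrt(4713) ≈ 68.651*I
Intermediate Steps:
N = -4536
sqrt(N + F(G(8, 1))) = sqrt(-4536 - 177) = sqrt(-4713) = I*sqrt(4713)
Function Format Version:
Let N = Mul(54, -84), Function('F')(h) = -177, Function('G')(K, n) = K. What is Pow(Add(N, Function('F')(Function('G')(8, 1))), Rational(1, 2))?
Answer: Mul(I, Pow(4713, Rational(1, 2))) ≈ Mul(68.651, I)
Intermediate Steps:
N = -4536
Pow(Add(N, Function('F')(Function('G')(8, 1))), Rational(1, 2)) = Pow(Add(-4536, -177), Rational(1, 2)) = Pow(-4713, Rational(1, 2)) = Mul(I, Pow(4713, Rational(1, 2)))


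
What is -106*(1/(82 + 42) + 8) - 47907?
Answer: -3022863/62 ≈ -48756.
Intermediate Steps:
-106*(1/(82 + 42) + 8) - 47907 = -106*(1/124 + 8) - 47907 = -106*993/124 - 47907 = -52629/62 - 47907 = -3022863/62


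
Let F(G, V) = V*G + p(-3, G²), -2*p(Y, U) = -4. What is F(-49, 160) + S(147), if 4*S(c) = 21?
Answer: -31331/4 ≈ -7832.8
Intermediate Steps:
S(c) = 21/4 (S(c) = (¼)*21 = 21/4)
p(Y, U) = 2 (p(Y, U) = -½*(-4) = 2)
F(G, V) = 2 + G*V (F(G, V) = V*G + 2 = G*V + 2 = 2 + G*V)
F(-49, 160) + S(147) = (2 - 49*160) + 21/4 = (2 - 7840) + 21/4 = -7838 + 21/4 = -31331/4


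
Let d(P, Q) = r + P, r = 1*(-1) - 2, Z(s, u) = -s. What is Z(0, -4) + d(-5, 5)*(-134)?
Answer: 1072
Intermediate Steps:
r = -3 (r = -1 - 2 = -3)
d(P, Q) = -3 + P
Z(0, -4) + d(-5, 5)*(-134) = -1*0 + (-3 - 5)*(-134) = 0 - 8*(-134) = 0 + 1072 = 1072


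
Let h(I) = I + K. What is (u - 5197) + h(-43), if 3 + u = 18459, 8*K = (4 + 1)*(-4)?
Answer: 26427/2 ≈ 13214.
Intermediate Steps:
K = -5/2 (K = ((4 + 1)*(-4))/8 = (5*(-4))/8 = (1/8)*(-20) = -5/2 ≈ -2.5000)
u = 18456 (u = -3 + 18459 = 18456)
h(I) = -5/2 + I (h(I) = I - 5/2 = -5/2 + I)
(u - 5197) + h(-43) = (18456 - 5197) + (-5/2 - 43) = 13259 - 91/2 = 26427/2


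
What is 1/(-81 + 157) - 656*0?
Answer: 1/76 ≈ 0.013158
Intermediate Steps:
1/(-81 + 157) - 656*0 = 1/76 - 41*0 = 1/76 + 0 = 1/76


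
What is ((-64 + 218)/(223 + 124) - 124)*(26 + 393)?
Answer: -17964206/347 ≈ -51770.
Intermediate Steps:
((-64 + 218)/(223 + 124) - 124)*(26 + 393) = (154/347 - 124)*419 = -42874/347*419 = -17964206/347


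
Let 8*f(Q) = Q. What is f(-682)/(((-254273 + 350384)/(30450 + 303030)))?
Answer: -9476390/32037 ≈ -295.79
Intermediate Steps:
f(Q) = Q/8
f(-682)/(((-254273 + 350384)/(30450 + 303030))) = ((⅛)*(-682))/(((-254273 + 350384)/(30450 + 303030))) = -341/(4*(96111/333480)) = -341/(4*(96111*(1/333480))) = -341/(4*32037/111160) = -341/4*111160/32037 = -9476390/32037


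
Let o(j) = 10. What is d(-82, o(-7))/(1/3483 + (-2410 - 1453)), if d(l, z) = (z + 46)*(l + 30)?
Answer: 2535624/3363707 ≈ 0.75382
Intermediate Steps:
d(l, z) = (30 + l)*(46 + z) (d(l, z) = (46 + z)*(30 + l) = (30 + l)*(46 + z))
d(-82, o(-7))/(1/3483 + (-2410 - 1453)) = (1380 + 30*10 + 46*(-82) - 82*10)/(1/3483 + (-2410 - 1453)) = (1380 + 300 - 3772 - 820)/(1/3483 - 3863) = -2912/(-13454828/3483) = -2912*(-3483/13454828) = 2535624/3363707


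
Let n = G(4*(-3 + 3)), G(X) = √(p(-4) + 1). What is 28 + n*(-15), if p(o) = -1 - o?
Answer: -2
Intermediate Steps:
G(X) = 2 (G(X) = √((-1 - 1*(-4)) + 1) = √((-1 + 4) + 1) = √(3 + 1) = √4 = 2)
n = 2
28 + n*(-15) = 28 + 2*(-15) = 28 - 30 = -2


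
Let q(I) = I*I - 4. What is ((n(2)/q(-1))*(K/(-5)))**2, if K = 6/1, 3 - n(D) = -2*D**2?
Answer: 484/25 ≈ 19.360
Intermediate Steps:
n(D) = 3 + 2*D**2 (n(D) = 3 - (-2)*D**2 = 3 + 2*D**2)
K = 6 (K = 6*1 = 6)
q(I) = -4 + I**2 (q(I) = I**2 - 4 = -4 + I**2)
((n(2)/q(-1))*(K/(-5)))**2 = (((3 + 2*2**2)/(-4 + (-1)**2))*(6/(-5)))**2 = (((3 + 2*4)/(-4 + 1))*(6*(-1/5)))**2 = (((3 + 8)/(-3))*(-6/5))**2 = ((11*(-1/3))*(-6/5))**2 = (-11/3*(-6/5))**2 = (22/5)**2 = 484/25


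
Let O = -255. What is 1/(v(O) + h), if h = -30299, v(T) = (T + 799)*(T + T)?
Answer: -1/307739 ≈ -3.2495e-6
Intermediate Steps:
v(T) = 2*T*(799 + T) (v(T) = (799 + T)*(2*T) = 2*T*(799 + T))
1/(v(O) + h) = 1/(2*(-255)*(799 - 255) - 30299) = 1/(2*(-255)*544 - 30299) = 1/(-277440 - 30299) = 1/(-307739) = -1/307739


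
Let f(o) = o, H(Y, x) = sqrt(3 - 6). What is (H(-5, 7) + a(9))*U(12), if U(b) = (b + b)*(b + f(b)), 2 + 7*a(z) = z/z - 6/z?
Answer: -960/7 + 576*I*sqrt(3) ≈ -137.14 + 997.66*I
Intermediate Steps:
H(Y, x) = I*sqrt(3) (H(Y, x) = sqrt(-3) = I*sqrt(3))
a(z) = -1/7 - 6/(7*z) (a(z) = -2/7 + (z/z - 6/z)/7 = -2/7 + (1 - 6/z)/7 = -2/7 + (1/7 - 6/(7*z)) = -1/7 - 6/(7*z))
U(b) = 4*b**2 (U(b) = (b + b)*(b + b) = (2*b)*(2*b) = 4*b**2)
(H(-5, 7) + a(9))*U(12) = (I*sqrt(3) + (1/7)*(-6 - 1*9)/9)*(4*12**2) = (I*sqrt(3) + (1/7)*(1/9)*(-6 - 9))*(4*144) = (I*sqrt(3) + (1/7)*(1/9)*(-15))*576 = (I*sqrt(3) - 5/21)*576 = (-5/21 + I*sqrt(3))*576 = -960/7 + 576*I*sqrt(3)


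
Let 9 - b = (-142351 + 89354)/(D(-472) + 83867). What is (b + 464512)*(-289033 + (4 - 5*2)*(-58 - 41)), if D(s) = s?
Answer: -11173775481302688/83395 ≈ -1.3399e+11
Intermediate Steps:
b = 803552/83395 (b = 9 - (-142351 + 89354)/(-472 + 83867) = 9 - (-52997)/83395 = 9 - 1*(-52997/83395) = 9 + 52997/83395 = 803552/83395 ≈ 9.6355)
(b + 464512)*(-289033 + (4 - 5*2)*(-58 - 41)) = (803552/83395 + 464512)*(-289033 + (4 - 5*2)*(-58 - 41)) = 38738781792*(-289033 + (4 - 10)*(-99))/83395 = 38738781792*(-289033 - 6*(-99))/83395 = 38738781792*(-289033 + 594)/83395 = (38738781792/83395)*(-288439) = -11173775481302688/83395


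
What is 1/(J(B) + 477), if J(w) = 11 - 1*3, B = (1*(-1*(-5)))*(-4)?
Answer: 1/485 ≈ 0.0020619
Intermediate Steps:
B = -20 (B = (1*5)*(-4) = 5*(-4) = -20)
J(w) = 8 (J(w) = 11 - 3 = 8)
1/(J(B) + 477) = 1/(8 + 477) = 1/485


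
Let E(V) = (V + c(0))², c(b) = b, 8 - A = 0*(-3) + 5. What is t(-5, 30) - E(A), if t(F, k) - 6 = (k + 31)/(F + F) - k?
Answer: -391/10 ≈ -39.100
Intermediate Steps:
t(F, k) = 6 - k + (31 + k)/(2*F) (t(F, k) = 6 + ((k + 31)/(F + F) - k) = 6 + ((31 + k)/((2*F)) - k) = 6 + ((31 + k)*(1/(2*F)) - k) = 6 + ((31 + k)/(2*F) - k) = 6 + (-k + (31 + k)/(2*F)) = 6 - k + (31 + k)/(2*F))
A = 3 (A = 8 - (0*(-3) + 5) = 8 - (0 + 5) = 8 - 1*5 = 8 - 5 = 3)
E(V) = V² (E(V) = (V + 0)² = V²)
t(-5, 30) - E(A) = (½)*(31 + 30 - 2*(-5)*(-6 + 30))/(-5) - 1*3² = (½)*(-⅕)*(31 + 30 - 2*(-5)*24) - 1*9 = (½)*(-⅕)*(31 + 30 + 240) - 9 = (½)*(-⅕)*301 - 9 = -301/10 - 9 = -391/10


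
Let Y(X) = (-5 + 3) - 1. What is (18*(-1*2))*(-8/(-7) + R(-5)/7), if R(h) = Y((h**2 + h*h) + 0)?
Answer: -180/7 ≈ -25.714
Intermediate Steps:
Y(X) = -3 (Y(X) = -2 - 1 = -3)
R(h) = -3
(18*(-1*2))*(-8/(-7) + R(-5)/7) = (18*(-1*2))*(-8/(-7) - 3/7) = (18*(-2))*(-8*(-1/7) - 3*1/7) = -36*(8/7 - 3/7) = -36*5/7 = -180/7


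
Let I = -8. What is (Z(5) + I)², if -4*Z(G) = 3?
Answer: 1225/16 ≈ 76.563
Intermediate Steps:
Z(G) = -¾ (Z(G) = -¼*3 = -¾)
(Z(5) + I)² = (-¾ - 8)² = (-35/4)² = 1225/16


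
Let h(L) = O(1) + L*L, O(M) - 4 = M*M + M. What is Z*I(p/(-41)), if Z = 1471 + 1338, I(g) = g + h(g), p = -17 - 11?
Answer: 33758562/1681 ≈ 20082.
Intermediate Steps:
O(M) = 4 + M + M**2 (O(M) = 4 + (M*M + M) = 4 + (M**2 + M) = 4 + (M + M**2) = 4 + M + M**2)
h(L) = 6 + L**2 (h(L) = (4 + 1 + 1**2) + L*L = (4 + 1 + 1) + L**2 = 6 + L**2)
p = -28
I(g) = 6 + g + g**2 (I(g) = g + (6 + g**2) = 6 + g + g**2)
Z = 2809
Z*I(p/(-41)) = 2809*(6 - 28/(-41) + (-28/(-41))**2) = 2809*(6 - 28*(-1/41) + (-28*(-1/41))**2) = 2809*(6 + 28/41 + (28/41)**2) = 2809*(6 + 28/41 + 784/1681) = 2809*(12018/1681) = 33758562/1681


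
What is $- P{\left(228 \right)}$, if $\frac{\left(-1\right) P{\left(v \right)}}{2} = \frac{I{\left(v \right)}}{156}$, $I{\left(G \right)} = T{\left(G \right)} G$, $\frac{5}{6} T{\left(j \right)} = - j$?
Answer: $- \frac{51984}{65} \approx -799.75$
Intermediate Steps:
$T{\left(j \right)} = - \frac{6 j}{5}$ ($T{\left(j \right)} = \frac{6 \left(- j\right)}{5} = - \frac{6 j}{5}$)
$I{\left(G \right)} = - \frac{6 G^{2}}{5}$ ($I{\left(G \right)} = - \frac{6 G}{5} G = - \frac{6 G^{2}}{5}$)
$P{\left(v \right)} = \frac{v^{2}}{65}$ ($P{\left(v \right)} = - 2 \frac{\left(- \frac{6}{5}\right) v^{2}}{156} = - 2 - \frac{6 v^{2}}{5} \cdot \frac{1}{156} = - 2 \left(- \frac{v^{2}}{130}\right) = \frac{v^{2}}{65}$)
$- P{\left(228 \right)} = - \frac{228^{2}}{65} = - \frac{51984}{65}$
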